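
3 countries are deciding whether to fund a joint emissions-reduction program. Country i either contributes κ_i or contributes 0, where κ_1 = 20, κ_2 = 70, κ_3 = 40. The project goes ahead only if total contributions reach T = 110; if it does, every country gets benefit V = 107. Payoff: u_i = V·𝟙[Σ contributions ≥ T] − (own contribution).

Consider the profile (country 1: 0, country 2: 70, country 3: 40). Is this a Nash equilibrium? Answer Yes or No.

Yes

Total = 110 ≥ 110: provided.
Country 1 (pledges 0, payoff 107): pledging 20 → total 130, payoff 87. No gain.
Country 2 (pledges 70, payoff 37): dropping to 0 → total 40, payoff 0. No gain.
Country 3 (pledges 40, payoff 67): dropping to 0 → total 70, payoff 0. No gain.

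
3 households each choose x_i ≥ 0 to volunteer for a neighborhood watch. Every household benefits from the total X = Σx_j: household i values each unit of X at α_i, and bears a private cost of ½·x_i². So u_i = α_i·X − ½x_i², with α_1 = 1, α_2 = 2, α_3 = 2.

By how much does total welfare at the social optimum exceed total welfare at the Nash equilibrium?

17

Household i's FOC: ∂u_i/∂x_i = α_i − x_i = 0, so x_i* = α_i.
NE contributions = (1, 2, 2); X = 5.
W^NE = (Σα)·X − ½Σα_i² = 5² − ½·9 = 20.5.
Planner sets x_i = Σα_j = 5 for every i, so X^SO = 3·5 = 15.
W^SO = (Σα)·X^SO − ½·3·(Σα)² = (3/2)·5² = 37.5.
Deadweight loss = W^SO − W^NE = 17.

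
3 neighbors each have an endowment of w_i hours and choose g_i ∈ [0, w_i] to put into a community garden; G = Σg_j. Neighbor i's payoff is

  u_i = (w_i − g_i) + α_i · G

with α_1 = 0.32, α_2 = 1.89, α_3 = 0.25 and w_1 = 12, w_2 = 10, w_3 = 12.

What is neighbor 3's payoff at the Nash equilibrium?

14.5

∂u_i/∂g_i = α_i − 1, so neighbor i contributes w_i if α_i > 1, else 0.
α_i > 1 for i ∈ {2}; NE contributions (0, 10, 0), G = 10.
u_3 = (12 − 0) + 0.25·10 = 14.5.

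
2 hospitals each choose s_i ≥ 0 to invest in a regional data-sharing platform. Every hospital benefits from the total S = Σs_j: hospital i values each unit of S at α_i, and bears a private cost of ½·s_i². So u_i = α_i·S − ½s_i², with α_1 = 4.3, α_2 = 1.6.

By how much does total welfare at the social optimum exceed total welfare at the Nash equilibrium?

Hospital i's FOC: ∂u_i/∂s_i = α_i − s_i = 0, so s_i* = α_i.
NE contributions = (4.3, 1.6); S = 5.9.
W^NE = (Σα)·S − ½Σα_i² = 5.9² − ½·21.05 = 24.285.
Planner sets s_i = Σα_j = 5.9 for every i, so S^SO = 2·5.9 = 11.8.
W^SO = (Σα)·S^SO − ½·2·(Σα)² = (2/2)·5.9² = 34.81.
Deadweight loss = W^SO − W^NE = 10.525.

10.525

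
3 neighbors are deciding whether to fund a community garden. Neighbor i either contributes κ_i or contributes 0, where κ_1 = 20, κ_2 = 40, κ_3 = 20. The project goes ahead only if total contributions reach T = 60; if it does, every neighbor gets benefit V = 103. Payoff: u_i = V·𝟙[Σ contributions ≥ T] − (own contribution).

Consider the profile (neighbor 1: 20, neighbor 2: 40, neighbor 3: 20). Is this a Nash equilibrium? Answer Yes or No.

No

Total = 80 ≥ 60: provided.
Neighbor 1 (pledges 20, payoff 83): dropping to 0 → total 60, payoff 103. Profitable deviation.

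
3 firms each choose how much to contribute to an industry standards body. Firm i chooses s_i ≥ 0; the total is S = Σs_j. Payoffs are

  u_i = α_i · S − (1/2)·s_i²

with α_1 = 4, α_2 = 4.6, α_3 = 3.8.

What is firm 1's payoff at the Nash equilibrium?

Firm i's FOC: ∂u_i/∂s_i = α_i − s_i = 0, so s_i* = α_i.
NE contributions = (4, 4.6, 3.8); S = 12.4.
u_1 = α_1·S − ½·(s_1)² = 4·12.4 − ½·4² = 41.6.

41.6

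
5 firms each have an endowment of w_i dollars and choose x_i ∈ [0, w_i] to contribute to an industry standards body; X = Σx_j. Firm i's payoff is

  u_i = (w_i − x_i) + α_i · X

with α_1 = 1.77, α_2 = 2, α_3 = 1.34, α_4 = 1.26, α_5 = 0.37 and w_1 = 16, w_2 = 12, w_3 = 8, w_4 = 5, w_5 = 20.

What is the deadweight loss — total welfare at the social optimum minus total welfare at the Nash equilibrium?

114.8

∂u_i/∂x_i = α_i − 1, so firm i contributes w_i if α_i > 1, else 0.
α_i > 1 for i ∈ {1, 2, 3, 4}; NE contributions (16, 12, 8, 5, 0), X = 41.
W^NE = Σw_i − X^NE + (Σα_i)·X^NE = 61 + 5.74·41 = 296.34.
Planner: ∂(Σu_j)/∂x_i = Σα_j − 1 = 5.74 > 0, so everyone contributes w_i; X^SO = 61, W^SO = 61 + 5.74·61 = 411.14.
Deadweight loss = 114.8.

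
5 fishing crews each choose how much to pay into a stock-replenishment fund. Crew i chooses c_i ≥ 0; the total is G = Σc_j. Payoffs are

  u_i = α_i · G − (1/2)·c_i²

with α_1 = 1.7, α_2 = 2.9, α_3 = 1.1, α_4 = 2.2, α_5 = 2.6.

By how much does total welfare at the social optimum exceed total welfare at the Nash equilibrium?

177.43

Crew i's FOC: ∂u_i/∂c_i = α_i − c_i = 0, so c_i* = α_i.
NE contributions = (1.7, 2.9, 1.1, 2.2, 2.6); G = 10.5.
W^NE = (Σα)·G − ½Σα_i² = 10.5² − ½·24.11 = 98.195.
Planner sets c_i = Σα_j = 10.5 for every i, so G^SO = 5·10.5 = 52.5.
W^SO = (Σα)·G^SO − ½·5·(Σα)² = (5/2)·10.5² = 275.625.
Deadweight loss = W^SO − W^NE = 177.43.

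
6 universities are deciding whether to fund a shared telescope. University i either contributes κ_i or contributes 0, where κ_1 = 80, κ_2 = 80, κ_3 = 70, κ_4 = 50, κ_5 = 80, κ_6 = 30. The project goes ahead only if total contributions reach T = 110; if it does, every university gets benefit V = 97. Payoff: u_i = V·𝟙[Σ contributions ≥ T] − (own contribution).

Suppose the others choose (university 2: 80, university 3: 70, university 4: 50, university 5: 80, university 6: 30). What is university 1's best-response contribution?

0

Others' total = 310 ≥ 110; contributing adds cost 80 for no extra benefit.
Best response: 0.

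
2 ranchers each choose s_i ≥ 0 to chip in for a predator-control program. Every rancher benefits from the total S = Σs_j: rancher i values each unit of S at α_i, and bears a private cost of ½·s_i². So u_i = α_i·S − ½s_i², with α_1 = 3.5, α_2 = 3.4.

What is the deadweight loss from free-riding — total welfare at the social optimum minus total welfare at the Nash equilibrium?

Rancher i's FOC: ∂u_i/∂s_i = α_i − s_i = 0, so s_i* = α_i.
NE contributions = (3.5, 3.4); S = 6.9.
W^NE = (Σα)·S − ½Σα_i² = 6.9² − ½·23.81 = 35.705.
Planner sets s_i = Σα_j = 6.9 for every i, so S^SO = 2·6.9 = 13.8.
W^SO = (Σα)·S^SO − ½·2·(Σα)² = (2/2)·6.9² = 47.61.
Deadweight loss = W^SO − W^NE = 11.905.

11.905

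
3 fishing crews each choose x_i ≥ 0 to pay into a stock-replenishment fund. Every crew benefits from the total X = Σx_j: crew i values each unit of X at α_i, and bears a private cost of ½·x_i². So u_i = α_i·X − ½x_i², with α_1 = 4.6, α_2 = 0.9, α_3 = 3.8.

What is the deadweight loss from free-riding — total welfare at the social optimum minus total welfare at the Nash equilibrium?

61.45

Crew i's FOC: ∂u_i/∂x_i = α_i − x_i = 0, so x_i* = α_i.
NE contributions = (4.6, 0.9, 3.8); X = 9.3.
W^NE = (Σα)·X − ½Σα_i² = 9.3² − ½·36.41 = 68.285.
Planner sets x_i = Σα_j = 9.3 for every i, so X^SO = 3·9.3 = 27.9.
W^SO = (Σα)·X^SO − ½·3·(Σα)² = (3/2)·9.3² = 129.735.
Deadweight loss = W^SO − W^NE = 61.45.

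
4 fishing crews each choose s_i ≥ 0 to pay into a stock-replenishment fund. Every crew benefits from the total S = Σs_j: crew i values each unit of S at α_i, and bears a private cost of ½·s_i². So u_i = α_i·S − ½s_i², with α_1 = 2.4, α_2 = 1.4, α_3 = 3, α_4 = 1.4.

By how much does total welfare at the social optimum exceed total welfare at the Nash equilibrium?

Crew i's FOC: ∂u_i/∂s_i = α_i − s_i = 0, so s_i* = α_i.
NE contributions = (2.4, 1.4, 3, 1.4); S = 8.2.
W^NE = (Σα)·S − ½Σα_i² = 8.2² − ½·18.68 = 57.9.
Planner sets s_i = Σα_j = 8.2 for every i, so S^SO = 4·8.2 = 32.8.
W^SO = (Σα)·S^SO − ½·4·(Σα)² = (4/2)·8.2² = 134.48.
Deadweight loss = W^SO − W^NE = 76.58.

76.58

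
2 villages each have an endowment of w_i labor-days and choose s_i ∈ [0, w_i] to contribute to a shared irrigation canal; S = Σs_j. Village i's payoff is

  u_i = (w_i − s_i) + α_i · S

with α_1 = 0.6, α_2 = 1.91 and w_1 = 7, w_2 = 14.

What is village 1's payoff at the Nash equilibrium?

∂u_i/∂s_i = α_i − 1, so village i contributes w_i if α_i > 1, else 0.
α_i > 1 for i ∈ {2}; NE contributions (0, 14), S = 14.
u_1 = (7 − 0) + 0.6·14 = 15.4.

15.4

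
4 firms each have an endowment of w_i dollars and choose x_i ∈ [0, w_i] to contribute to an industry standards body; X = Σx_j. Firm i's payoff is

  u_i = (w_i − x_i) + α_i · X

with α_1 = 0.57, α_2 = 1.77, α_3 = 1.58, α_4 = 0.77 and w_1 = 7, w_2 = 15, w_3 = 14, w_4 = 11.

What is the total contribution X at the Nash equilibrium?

∂u_i/∂x_i = α_i − 1, so firm i contributes w_i if α_i > 1, else 0.
α_i > 1 for i ∈ {2, 3}; NE contributions (0, 15, 14, 0), X = 29.

29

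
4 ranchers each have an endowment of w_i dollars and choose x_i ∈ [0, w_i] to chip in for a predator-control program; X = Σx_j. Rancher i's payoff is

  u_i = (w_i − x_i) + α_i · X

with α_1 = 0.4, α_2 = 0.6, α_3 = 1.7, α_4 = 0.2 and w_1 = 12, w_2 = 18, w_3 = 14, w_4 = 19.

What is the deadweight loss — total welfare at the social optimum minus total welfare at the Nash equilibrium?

∂u_i/∂x_i = α_i − 1, so rancher i contributes w_i if α_i > 1, else 0.
α_i > 1 for i ∈ {3}; NE contributions (0, 0, 14, 0), X = 14.
W^NE = Σw_i − X^NE + (Σα_i)·X^NE = 63 + 1.9·14 = 89.6.
Planner: ∂(Σu_j)/∂x_i = Σα_j − 1 = 1.9 > 0, so everyone contributes w_i; X^SO = 63, W^SO = 63 + 1.9·63 = 182.7.
Deadweight loss = 93.1.

93.1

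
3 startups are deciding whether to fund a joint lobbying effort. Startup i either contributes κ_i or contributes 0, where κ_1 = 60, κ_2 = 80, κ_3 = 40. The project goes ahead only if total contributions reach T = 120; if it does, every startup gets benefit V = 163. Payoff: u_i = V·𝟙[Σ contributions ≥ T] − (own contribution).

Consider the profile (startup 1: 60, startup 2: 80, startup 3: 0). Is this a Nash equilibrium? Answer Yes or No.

Yes

Total = 140 ≥ 120: provided.
Startup 1 (pledges 60, payoff 103): dropping to 0 → total 80, payoff 0. No gain.
Startup 2 (pledges 80, payoff 83): dropping to 0 → total 60, payoff 0. No gain.
Startup 3 (pledges 0, payoff 163): pledging 40 → total 180, payoff 123. No gain.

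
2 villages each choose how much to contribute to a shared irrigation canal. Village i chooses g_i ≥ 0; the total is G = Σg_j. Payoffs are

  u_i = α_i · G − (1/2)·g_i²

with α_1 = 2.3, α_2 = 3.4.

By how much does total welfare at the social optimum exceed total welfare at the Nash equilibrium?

8.425

Village i's FOC: ∂u_i/∂g_i = α_i − g_i = 0, so g_i* = α_i.
NE contributions = (2.3, 3.4); G = 5.7.
W^NE = (Σα)·G − ½Σα_i² = 5.7² − ½·16.85 = 24.065.
Planner sets g_i = Σα_j = 5.7 for every i, so G^SO = 2·5.7 = 11.4.
W^SO = (Σα)·G^SO − ½·2·(Σα)² = (2/2)·5.7² = 32.49.
Deadweight loss = W^SO − W^NE = 8.425.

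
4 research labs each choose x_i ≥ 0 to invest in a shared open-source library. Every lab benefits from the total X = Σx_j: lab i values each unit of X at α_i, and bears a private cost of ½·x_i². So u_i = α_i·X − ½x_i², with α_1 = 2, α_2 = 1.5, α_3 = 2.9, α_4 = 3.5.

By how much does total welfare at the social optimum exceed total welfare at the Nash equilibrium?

Lab i's FOC: ∂u_i/∂x_i = α_i − x_i = 0, so x_i* = α_i.
NE contributions = (2, 1.5, 2.9, 3.5); X = 9.9.
W^NE = (Σα)·X − ½Σα_i² = 9.9² − ½·26.91 = 84.555.
Planner sets x_i = Σα_j = 9.9 for every i, so X^SO = 4·9.9 = 39.6.
W^SO = (Σα)·X^SO − ½·4·(Σα)² = (4/2)·9.9² = 196.02.
Deadweight loss = W^SO − W^NE = 111.465.

111.465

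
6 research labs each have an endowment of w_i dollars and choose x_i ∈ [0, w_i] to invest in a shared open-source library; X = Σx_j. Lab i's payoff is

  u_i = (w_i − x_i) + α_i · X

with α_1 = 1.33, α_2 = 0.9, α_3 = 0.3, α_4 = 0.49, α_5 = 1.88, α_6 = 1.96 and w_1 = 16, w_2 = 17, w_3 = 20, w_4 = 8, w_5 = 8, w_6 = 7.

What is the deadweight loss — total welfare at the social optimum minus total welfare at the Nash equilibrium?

∂u_i/∂x_i = α_i − 1, so lab i contributes w_i if α_i > 1, else 0.
α_i > 1 for i ∈ {1, 5, 6}; NE contributions (16, 0, 0, 0, 8, 7), X = 31.
W^NE = Σw_i − X^NE + (Σα_i)·X^NE = 76 + 5.86·31 = 257.66.
Planner: ∂(Σu_j)/∂x_i = Σα_j − 1 = 5.86 > 0, so everyone contributes w_i; X^SO = 76, W^SO = 76 + 5.86·76 = 521.36.
Deadweight loss = 263.7.

263.7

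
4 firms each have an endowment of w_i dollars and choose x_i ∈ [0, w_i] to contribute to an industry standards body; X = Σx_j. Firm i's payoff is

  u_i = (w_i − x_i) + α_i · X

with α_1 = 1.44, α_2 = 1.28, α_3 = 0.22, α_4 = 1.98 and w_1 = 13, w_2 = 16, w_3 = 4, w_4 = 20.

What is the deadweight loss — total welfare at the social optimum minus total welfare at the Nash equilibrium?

∂u_i/∂x_i = α_i − 1, so firm i contributes w_i if α_i > 1, else 0.
α_i > 1 for i ∈ {1, 2, 4}; NE contributions (13, 16, 0, 20), X = 49.
W^NE = Σw_i − X^NE + (Σα_i)·X^NE = 53 + 3.92·49 = 245.08.
Planner: ∂(Σu_j)/∂x_i = Σα_j − 1 = 3.92 > 0, so everyone contributes w_i; X^SO = 53, W^SO = 53 + 3.92·53 = 260.76.
Deadweight loss = 15.68.

15.68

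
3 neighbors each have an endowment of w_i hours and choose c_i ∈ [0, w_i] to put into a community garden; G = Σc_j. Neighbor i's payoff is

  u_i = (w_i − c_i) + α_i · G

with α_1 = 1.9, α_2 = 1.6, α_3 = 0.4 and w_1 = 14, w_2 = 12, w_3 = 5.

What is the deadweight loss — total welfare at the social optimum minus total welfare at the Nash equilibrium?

∂u_i/∂c_i = α_i − 1, so neighbor i contributes w_i if α_i > 1, else 0.
α_i > 1 for i ∈ {1, 2}; NE contributions (14, 12, 0), G = 26.
W^NE = Σw_i − G^NE + (Σα_i)·G^NE = 31 + 2.9·26 = 106.4.
Planner: ∂(Σu_j)/∂c_i = Σα_j − 1 = 2.9 > 0, so everyone contributes w_i; G^SO = 31, W^SO = 31 + 2.9·31 = 120.9.
Deadweight loss = 14.5.

14.5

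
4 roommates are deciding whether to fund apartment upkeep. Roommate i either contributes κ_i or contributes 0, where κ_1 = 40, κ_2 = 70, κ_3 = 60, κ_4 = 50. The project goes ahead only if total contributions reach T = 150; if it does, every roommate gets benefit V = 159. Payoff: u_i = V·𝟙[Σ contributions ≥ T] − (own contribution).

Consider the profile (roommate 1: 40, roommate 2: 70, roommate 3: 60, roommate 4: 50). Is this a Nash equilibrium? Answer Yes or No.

Total = 220 ≥ 150: provided.
Roommate 1 (pledges 40, payoff 119): dropping to 0 → total 180, payoff 159. Profitable deviation.

No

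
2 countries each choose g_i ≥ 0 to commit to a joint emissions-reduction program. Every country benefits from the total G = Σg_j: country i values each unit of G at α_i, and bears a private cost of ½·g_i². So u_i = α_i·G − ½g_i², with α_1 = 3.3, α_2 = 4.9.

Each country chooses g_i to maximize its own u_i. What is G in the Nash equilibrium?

8.2

Country i's FOC: ∂u_i/∂g_i = α_i − g_i = 0, so g_i* = α_i.
NE contributions = (3.3, 4.9); G = 8.2.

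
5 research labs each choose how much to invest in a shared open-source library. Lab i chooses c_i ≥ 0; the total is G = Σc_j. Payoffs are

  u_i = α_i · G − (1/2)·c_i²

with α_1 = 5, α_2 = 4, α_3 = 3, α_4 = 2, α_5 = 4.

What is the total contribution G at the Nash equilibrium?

Lab i's FOC: ∂u_i/∂c_i = α_i − c_i = 0, so c_i* = α_i.
NE contributions = (5, 4, 3, 2, 4); G = 18.

18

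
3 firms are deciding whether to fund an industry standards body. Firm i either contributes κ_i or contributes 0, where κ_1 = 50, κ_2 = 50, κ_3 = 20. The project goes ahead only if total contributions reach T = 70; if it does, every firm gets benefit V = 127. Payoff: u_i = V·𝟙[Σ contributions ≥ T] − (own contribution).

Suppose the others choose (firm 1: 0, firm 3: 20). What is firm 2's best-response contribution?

Others' total = 20. Contributing 50 brings total to 70 ≥ 70: gain V − κ_2 = 77.
Best response: 50.

50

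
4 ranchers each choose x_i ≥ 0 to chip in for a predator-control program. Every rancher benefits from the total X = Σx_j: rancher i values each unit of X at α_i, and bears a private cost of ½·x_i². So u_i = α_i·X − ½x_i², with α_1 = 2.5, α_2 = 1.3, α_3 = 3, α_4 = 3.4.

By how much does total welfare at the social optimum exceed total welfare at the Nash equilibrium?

118.29

Rancher i's FOC: ∂u_i/∂x_i = α_i − x_i = 0, so x_i* = α_i.
NE contributions = (2.5, 1.3, 3, 3.4); X = 10.2.
W^NE = (Σα)·X − ½Σα_i² = 10.2² − ½·28.5 = 89.79.
Planner sets x_i = Σα_j = 10.2 for every i, so X^SO = 4·10.2 = 40.8.
W^SO = (Σα)·X^SO − ½·4·(Σα)² = (4/2)·10.2² = 208.08.
Deadweight loss = W^SO − W^NE = 118.29.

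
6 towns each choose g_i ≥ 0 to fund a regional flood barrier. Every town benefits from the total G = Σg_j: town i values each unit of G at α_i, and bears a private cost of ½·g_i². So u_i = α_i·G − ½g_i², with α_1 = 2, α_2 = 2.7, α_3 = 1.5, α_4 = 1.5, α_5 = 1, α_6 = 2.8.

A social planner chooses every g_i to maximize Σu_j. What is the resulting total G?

69

Planner FOC: ∂(Σu_j)/∂g_i = (Σα_j) − g_i = 0, so g_i^SO = Σα_j = 11.5 for every i; G^SO = 69.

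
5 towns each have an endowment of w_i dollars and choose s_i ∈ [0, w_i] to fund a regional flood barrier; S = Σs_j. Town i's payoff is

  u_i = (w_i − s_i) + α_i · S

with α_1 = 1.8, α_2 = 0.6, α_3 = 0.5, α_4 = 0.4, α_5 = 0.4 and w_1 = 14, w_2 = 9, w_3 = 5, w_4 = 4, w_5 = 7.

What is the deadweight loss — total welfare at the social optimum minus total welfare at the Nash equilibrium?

67.5

∂u_i/∂s_i = α_i − 1, so town i contributes w_i if α_i > 1, else 0.
α_i > 1 for i ∈ {1}; NE contributions (14, 0, 0, 0, 0), S = 14.
W^NE = Σw_i − S^NE + (Σα_i)·S^NE = 39 + 2.7·14 = 76.8.
Planner: ∂(Σu_j)/∂s_i = Σα_j − 1 = 2.7 > 0, so everyone contributes w_i; S^SO = 39, W^SO = 39 + 2.7·39 = 144.3.
Deadweight loss = 67.5.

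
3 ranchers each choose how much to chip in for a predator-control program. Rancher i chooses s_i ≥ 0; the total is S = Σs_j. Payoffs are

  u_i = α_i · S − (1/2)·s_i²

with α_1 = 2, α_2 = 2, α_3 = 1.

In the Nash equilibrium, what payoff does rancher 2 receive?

Rancher i's FOC: ∂u_i/∂s_i = α_i − s_i = 0, so s_i* = α_i.
NE contributions = (2, 2, 1); S = 5.
u_2 = α_2·S − ½·(s_2)² = 2·5 − ½·2² = 8.

8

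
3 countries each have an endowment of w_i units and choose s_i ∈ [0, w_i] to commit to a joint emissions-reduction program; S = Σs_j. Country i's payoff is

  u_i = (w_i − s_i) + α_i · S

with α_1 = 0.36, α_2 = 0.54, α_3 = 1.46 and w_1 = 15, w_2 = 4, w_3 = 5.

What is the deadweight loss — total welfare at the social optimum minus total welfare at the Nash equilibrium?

∂u_i/∂s_i = α_i − 1, so country i contributes w_i if α_i > 1, else 0.
α_i > 1 for i ∈ {3}; NE contributions (0, 0, 5), S = 5.
W^NE = Σw_i − S^NE + (Σα_i)·S^NE = 24 + 1.36·5 = 30.8.
Planner: ∂(Σu_j)/∂s_i = Σα_j − 1 = 1.36 > 0, so everyone contributes w_i; S^SO = 24, W^SO = 24 + 1.36·24 = 56.64.
Deadweight loss = 25.84.

25.84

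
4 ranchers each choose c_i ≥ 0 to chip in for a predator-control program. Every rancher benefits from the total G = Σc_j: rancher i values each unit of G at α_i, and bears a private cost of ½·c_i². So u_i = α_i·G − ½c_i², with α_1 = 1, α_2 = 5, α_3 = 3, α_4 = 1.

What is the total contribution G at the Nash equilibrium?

10

Rancher i's FOC: ∂u_i/∂c_i = α_i − c_i = 0, so c_i* = α_i.
NE contributions = (1, 5, 3, 1); G = 10.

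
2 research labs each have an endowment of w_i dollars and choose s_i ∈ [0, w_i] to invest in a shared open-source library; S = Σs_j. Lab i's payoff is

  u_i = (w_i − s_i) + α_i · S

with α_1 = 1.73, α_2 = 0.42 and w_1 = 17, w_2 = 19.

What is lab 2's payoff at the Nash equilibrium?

26.14

∂u_i/∂s_i = α_i − 1, so lab i contributes w_i if α_i > 1, else 0.
α_i > 1 for i ∈ {1}; NE contributions (17, 0), S = 17.
u_2 = (19 − 0) + 0.42·17 = 26.14.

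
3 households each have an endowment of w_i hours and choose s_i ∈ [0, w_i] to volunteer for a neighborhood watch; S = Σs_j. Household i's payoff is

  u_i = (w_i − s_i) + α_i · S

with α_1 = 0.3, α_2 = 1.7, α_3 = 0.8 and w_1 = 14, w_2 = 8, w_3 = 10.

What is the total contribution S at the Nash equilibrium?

∂u_i/∂s_i = α_i − 1, so household i contributes w_i if α_i > 1, else 0.
α_i > 1 for i ∈ {2}; NE contributions (0, 8, 0), S = 8.

8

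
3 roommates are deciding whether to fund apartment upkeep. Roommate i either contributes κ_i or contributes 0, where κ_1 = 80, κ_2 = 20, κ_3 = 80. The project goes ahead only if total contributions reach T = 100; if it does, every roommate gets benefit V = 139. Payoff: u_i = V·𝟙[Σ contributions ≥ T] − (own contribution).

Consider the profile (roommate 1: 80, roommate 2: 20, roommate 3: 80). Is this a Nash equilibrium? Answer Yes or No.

No

Total = 180 ≥ 100: provided.
Roommate 1 (pledges 80, payoff 59): dropping to 0 → total 100, payoff 139. Profitable deviation.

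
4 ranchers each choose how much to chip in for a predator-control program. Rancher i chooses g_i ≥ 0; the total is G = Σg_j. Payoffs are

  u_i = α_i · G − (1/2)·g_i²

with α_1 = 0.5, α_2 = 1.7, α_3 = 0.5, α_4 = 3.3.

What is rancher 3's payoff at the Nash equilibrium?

Rancher i's FOC: ∂u_i/∂g_i = α_i − g_i = 0, so g_i* = α_i.
NE contributions = (0.5, 1.7, 0.5, 3.3); G = 6.
u_3 = α_3·G − ½·(g_3)² = 0.5·6 − ½·0.5² = 2.875.

2.875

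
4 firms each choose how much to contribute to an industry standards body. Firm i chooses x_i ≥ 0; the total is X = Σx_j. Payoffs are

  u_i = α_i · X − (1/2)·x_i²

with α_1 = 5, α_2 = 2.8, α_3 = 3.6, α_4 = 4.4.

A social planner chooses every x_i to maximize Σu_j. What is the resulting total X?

63.2

Planner FOC: ∂(Σu_j)/∂x_i = (Σα_j) − x_i = 0, so x_i^SO = Σα_j = 15.8 for every i; X^SO = 63.2.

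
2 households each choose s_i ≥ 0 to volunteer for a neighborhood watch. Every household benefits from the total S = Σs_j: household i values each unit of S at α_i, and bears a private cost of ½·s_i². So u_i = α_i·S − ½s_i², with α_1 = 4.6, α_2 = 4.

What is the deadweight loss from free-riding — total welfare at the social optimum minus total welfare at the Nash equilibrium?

Household i's FOC: ∂u_i/∂s_i = α_i − s_i = 0, so s_i* = α_i.
NE contributions = (4.6, 4); S = 8.6.
W^NE = (Σα)·S − ½Σα_i² = 8.6² − ½·37.16 = 55.38.
Planner sets s_i = Σα_j = 8.6 for every i, so S^SO = 2·8.6 = 17.2.
W^SO = (Σα)·S^SO − ½·2·(Σα)² = (2/2)·8.6² = 73.96.
Deadweight loss = W^SO − W^NE = 18.58.

18.58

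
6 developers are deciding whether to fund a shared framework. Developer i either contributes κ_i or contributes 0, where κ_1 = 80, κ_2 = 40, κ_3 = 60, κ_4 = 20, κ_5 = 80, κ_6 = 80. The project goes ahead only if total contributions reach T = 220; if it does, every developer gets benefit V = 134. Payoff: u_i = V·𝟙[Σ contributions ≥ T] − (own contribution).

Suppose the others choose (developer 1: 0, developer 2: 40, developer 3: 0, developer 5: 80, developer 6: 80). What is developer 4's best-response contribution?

Others' total = 200. Contributing 20 brings total to 220 ≥ 220: gain V − κ_4 = 114.
Best response: 20.

20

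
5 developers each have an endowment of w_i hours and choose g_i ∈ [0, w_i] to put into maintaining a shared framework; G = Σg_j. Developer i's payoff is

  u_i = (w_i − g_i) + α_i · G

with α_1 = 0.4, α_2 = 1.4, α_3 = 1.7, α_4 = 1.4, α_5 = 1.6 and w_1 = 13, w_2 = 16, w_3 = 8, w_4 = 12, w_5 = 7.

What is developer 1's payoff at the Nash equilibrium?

30.2

∂u_i/∂g_i = α_i − 1, so developer i contributes w_i if α_i > 1, else 0.
α_i > 1 for i ∈ {2, 3, 4, 5}; NE contributions (0, 16, 8, 12, 7), G = 43.
u_1 = (13 − 0) + 0.4·43 = 30.2.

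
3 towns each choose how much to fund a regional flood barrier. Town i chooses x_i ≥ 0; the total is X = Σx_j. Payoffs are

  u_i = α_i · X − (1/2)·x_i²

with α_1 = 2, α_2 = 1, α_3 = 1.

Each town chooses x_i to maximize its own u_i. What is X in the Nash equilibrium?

4

Town i's FOC: ∂u_i/∂x_i = α_i − x_i = 0, so x_i* = α_i.
NE contributions = (2, 1, 1); X = 4.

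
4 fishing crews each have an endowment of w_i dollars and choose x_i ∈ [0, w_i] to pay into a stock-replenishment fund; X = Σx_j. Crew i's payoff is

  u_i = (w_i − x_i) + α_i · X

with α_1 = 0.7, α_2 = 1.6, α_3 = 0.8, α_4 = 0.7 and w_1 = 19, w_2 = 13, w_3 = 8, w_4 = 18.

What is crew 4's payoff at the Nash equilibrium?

27.1

∂u_i/∂x_i = α_i − 1, so crew i contributes w_i if α_i > 1, else 0.
α_i > 1 for i ∈ {2}; NE contributions (0, 13, 0, 0), X = 13.
u_4 = (18 − 0) + 0.7·13 = 27.1.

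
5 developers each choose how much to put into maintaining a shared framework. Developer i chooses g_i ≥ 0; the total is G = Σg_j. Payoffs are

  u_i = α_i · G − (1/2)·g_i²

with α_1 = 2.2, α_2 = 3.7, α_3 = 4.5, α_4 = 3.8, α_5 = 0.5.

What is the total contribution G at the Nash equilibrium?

14.7

Developer i's FOC: ∂u_i/∂g_i = α_i − g_i = 0, so g_i* = α_i.
NE contributions = (2.2, 3.7, 4.5, 3.8, 0.5); G = 14.7.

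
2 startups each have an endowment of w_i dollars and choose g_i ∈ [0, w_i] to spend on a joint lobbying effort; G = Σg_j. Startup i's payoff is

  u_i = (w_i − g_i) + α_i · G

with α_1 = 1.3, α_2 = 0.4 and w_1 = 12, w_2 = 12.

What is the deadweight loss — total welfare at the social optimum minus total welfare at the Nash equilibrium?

∂u_i/∂g_i = α_i − 1, so startup i contributes w_i if α_i > 1, else 0.
α_i > 1 for i ∈ {1}; NE contributions (12, 0), G = 12.
W^NE = Σw_i − G^NE + (Σα_i)·G^NE = 24 + 0.7·12 = 32.4.
Planner: ∂(Σu_j)/∂g_i = Σα_j − 1 = 0.7 > 0, so everyone contributes w_i; G^SO = 24, W^SO = 24 + 0.7·24 = 40.8.
Deadweight loss = 8.4.

8.4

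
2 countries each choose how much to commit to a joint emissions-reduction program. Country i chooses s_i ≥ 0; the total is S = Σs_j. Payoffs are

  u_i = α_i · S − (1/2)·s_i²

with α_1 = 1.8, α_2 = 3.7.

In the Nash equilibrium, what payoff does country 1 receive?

8.28

Country i's FOC: ∂u_i/∂s_i = α_i − s_i = 0, so s_i* = α_i.
NE contributions = (1.8, 3.7); S = 5.5.
u_1 = α_1·S − ½·(s_1)² = 1.8·5.5 − ½·1.8² = 8.28.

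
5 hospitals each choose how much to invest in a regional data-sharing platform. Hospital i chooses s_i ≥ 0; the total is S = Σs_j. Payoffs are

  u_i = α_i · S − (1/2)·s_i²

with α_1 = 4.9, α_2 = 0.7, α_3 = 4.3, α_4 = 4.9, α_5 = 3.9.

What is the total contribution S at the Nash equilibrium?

18.7

Hospital i's FOC: ∂u_i/∂s_i = α_i − s_i = 0, so s_i* = α_i.
NE contributions = (4.9, 0.7, 4.3, 4.9, 3.9); S = 18.7.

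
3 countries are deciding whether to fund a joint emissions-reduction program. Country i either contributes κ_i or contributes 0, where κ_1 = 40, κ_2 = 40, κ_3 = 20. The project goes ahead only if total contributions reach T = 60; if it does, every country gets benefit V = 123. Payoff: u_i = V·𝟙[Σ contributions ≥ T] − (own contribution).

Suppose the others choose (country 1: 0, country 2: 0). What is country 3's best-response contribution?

Others' total = 0. Even contributing 20 gives 20 < 60: no benefit either way.
Best response: 0.

0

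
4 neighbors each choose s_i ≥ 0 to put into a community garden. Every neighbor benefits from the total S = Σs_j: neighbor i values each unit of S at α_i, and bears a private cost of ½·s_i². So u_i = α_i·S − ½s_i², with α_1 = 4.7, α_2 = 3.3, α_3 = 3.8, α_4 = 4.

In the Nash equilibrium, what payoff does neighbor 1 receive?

63.215

Neighbor i's FOC: ∂u_i/∂s_i = α_i − s_i = 0, so s_i* = α_i.
NE contributions = (4.7, 3.3, 3.8, 4); S = 15.8.
u_1 = α_1·S − ½·(s_1)² = 4.7·15.8 − ½·4.7² = 63.215.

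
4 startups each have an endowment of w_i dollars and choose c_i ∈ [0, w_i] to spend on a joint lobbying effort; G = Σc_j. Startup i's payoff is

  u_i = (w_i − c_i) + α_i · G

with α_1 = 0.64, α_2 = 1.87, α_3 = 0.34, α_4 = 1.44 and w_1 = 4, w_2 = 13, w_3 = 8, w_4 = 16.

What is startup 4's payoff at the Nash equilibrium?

41.76

∂u_i/∂c_i = α_i − 1, so startup i contributes w_i if α_i > 1, else 0.
α_i > 1 for i ∈ {2, 4}; NE contributions (0, 13, 0, 16), G = 29.
u_4 = (16 − 16) + 1.44·29 = 41.76.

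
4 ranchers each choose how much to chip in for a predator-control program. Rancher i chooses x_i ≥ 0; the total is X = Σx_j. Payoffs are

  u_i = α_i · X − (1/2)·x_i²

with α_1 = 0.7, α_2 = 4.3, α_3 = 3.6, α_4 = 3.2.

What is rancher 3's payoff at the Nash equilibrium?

36

Rancher i's FOC: ∂u_i/∂x_i = α_i − x_i = 0, so x_i* = α_i.
NE contributions = (0.7, 4.3, 3.6, 3.2); X = 11.8.
u_3 = α_3·X − ½·(x_3)² = 3.6·11.8 − ½·3.6² = 36.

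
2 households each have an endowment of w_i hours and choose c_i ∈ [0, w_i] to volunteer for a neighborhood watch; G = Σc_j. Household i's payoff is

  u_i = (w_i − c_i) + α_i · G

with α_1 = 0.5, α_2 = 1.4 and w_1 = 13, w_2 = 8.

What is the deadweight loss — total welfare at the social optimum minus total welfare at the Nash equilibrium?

11.7

∂u_i/∂c_i = α_i − 1, so household i contributes w_i if α_i > 1, else 0.
α_i > 1 for i ∈ {2}; NE contributions (0, 8), G = 8.
W^NE = Σw_i − G^NE + (Σα_i)·G^NE = 21 + 0.9·8 = 28.2.
Planner: ∂(Σu_j)/∂c_i = Σα_j − 1 = 0.9 > 0, so everyone contributes w_i; G^SO = 21, W^SO = 21 + 0.9·21 = 39.9.
Deadweight loss = 11.7.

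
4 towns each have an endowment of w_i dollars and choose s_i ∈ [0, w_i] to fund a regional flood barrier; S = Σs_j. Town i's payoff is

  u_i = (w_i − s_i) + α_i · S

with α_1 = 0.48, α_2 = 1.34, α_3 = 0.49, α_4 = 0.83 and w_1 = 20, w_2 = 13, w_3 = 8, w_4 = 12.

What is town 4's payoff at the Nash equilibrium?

22.79

∂u_i/∂s_i = α_i − 1, so town i contributes w_i if α_i > 1, else 0.
α_i > 1 for i ∈ {2}; NE contributions (0, 13, 0, 0), S = 13.
u_4 = (12 − 0) + 0.83·13 = 22.79.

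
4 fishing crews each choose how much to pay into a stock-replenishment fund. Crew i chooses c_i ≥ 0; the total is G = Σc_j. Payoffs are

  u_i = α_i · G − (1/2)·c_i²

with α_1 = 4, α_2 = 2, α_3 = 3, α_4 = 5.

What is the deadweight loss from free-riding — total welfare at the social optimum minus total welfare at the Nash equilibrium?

223

Crew i's FOC: ∂u_i/∂c_i = α_i − c_i = 0, so c_i* = α_i.
NE contributions = (4, 2, 3, 5); G = 14.
W^NE = (Σα)·G − ½Σα_i² = 14² − ½·54 = 169.
Planner sets c_i = Σα_j = 14 for every i, so G^SO = 4·14 = 56.
W^SO = (Σα)·G^SO − ½·4·(Σα)² = (4/2)·14² = 392.
Deadweight loss = W^SO − W^NE = 223.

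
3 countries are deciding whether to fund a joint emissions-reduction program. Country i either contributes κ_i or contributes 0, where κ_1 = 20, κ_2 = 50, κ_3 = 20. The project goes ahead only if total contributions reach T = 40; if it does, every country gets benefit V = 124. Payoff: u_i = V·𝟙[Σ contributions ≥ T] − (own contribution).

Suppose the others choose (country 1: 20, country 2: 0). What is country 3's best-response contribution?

20

Others' total = 20. Contributing 20 brings total to 40 ≥ 40: gain V − κ_3 = 104.
Best response: 20.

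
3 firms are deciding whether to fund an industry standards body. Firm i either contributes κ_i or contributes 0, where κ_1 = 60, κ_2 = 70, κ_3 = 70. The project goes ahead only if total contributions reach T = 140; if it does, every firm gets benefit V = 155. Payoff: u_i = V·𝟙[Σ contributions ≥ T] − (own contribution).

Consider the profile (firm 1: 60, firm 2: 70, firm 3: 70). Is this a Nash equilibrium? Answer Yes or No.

No

Total = 200 ≥ 140: provided.
Firm 1 (pledges 60, payoff 95): dropping to 0 → total 140, payoff 155. Profitable deviation.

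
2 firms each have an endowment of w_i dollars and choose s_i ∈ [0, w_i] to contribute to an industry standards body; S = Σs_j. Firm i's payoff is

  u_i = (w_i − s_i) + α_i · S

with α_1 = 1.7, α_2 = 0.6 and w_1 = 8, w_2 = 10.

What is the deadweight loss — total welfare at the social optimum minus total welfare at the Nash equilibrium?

∂u_i/∂s_i = α_i − 1, so firm i contributes w_i if α_i > 1, else 0.
α_i > 1 for i ∈ {1}; NE contributions (8, 0), S = 8.
W^NE = Σw_i − S^NE + (Σα_i)·S^NE = 18 + 1.3·8 = 28.4.
Planner: ∂(Σu_j)/∂s_i = Σα_j − 1 = 1.3 > 0, so everyone contributes w_i; S^SO = 18, W^SO = 18 + 1.3·18 = 41.4.
Deadweight loss = 13.

13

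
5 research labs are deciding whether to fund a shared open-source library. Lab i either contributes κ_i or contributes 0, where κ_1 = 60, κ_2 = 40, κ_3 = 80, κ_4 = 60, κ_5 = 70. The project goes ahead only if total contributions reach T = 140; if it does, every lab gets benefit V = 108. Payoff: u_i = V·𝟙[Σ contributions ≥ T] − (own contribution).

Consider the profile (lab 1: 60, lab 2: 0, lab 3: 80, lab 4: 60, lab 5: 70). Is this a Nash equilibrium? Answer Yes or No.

Total = 270 ≥ 140: provided.
Lab 1 (pledges 60, payoff 48): dropping to 0 → total 210, payoff 108. Profitable deviation.

No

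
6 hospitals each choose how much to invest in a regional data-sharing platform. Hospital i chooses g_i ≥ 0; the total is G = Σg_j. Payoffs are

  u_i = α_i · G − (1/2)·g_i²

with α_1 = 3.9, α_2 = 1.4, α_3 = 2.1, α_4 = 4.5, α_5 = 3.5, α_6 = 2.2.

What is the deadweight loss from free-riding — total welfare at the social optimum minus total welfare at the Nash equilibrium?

648.98

Hospital i's FOC: ∂u_i/∂g_i = α_i − g_i = 0, so g_i* = α_i.
NE contributions = (3.9, 1.4, 2.1, 4.5, 3.5, 2.2); G = 17.6.
W^NE = (Σα)·G − ½Σα_i² = 17.6² − ½·58.92 = 280.3.
Planner sets g_i = Σα_j = 17.6 for every i, so G^SO = 6·17.6 = 105.6.
W^SO = (Σα)·G^SO − ½·6·(Σα)² = (6/2)·17.6² = 929.28.
Deadweight loss = W^SO − W^NE = 648.98.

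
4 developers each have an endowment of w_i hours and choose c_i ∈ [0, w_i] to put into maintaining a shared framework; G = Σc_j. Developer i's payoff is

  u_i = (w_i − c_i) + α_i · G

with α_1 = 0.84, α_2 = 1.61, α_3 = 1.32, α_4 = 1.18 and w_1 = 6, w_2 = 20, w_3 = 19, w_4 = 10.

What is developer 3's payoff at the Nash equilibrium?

∂u_i/∂c_i = α_i − 1, so developer i contributes w_i if α_i > 1, else 0.
α_i > 1 for i ∈ {2, 3, 4}; NE contributions (0, 20, 19, 10), G = 49.
u_3 = (19 − 19) + 1.32·49 = 64.68.

64.68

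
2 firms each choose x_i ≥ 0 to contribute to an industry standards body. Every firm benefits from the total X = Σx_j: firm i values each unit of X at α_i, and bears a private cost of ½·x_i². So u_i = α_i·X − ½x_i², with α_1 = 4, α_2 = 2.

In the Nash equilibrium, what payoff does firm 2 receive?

10

Firm i's FOC: ∂u_i/∂x_i = α_i − x_i = 0, so x_i* = α_i.
NE contributions = (4, 2); X = 6.
u_2 = α_2·X − ½·(x_2)² = 2·6 − ½·2² = 10.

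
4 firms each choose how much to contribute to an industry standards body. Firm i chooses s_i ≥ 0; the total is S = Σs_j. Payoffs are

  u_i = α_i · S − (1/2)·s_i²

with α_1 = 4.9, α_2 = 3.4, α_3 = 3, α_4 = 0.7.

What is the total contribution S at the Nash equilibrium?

Firm i's FOC: ∂u_i/∂s_i = α_i − s_i = 0, so s_i* = α_i.
NE contributions = (4.9, 3.4, 3, 0.7); S = 12.

12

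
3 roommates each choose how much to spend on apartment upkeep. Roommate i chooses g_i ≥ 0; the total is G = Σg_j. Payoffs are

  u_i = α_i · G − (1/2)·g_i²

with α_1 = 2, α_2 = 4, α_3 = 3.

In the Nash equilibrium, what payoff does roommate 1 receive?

16

Roommate i's FOC: ∂u_i/∂g_i = α_i − g_i = 0, so g_i* = α_i.
NE contributions = (2, 4, 3); G = 9.
u_1 = α_1·G − ½·(g_1)² = 2·9 − ½·2² = 16.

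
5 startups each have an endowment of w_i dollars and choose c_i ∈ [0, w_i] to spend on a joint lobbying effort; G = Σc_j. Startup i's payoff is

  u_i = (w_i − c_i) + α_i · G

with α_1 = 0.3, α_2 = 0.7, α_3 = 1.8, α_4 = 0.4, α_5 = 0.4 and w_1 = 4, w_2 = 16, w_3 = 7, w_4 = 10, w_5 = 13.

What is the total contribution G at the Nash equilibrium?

∂u_i/∂c_i = α_i − 1, so startup i contributes w_i if α_i > 1, else 0.
α_i > 1 for i ∈ {3}; NE contributions (0, 0, 7, 0, 0), G = 7.

7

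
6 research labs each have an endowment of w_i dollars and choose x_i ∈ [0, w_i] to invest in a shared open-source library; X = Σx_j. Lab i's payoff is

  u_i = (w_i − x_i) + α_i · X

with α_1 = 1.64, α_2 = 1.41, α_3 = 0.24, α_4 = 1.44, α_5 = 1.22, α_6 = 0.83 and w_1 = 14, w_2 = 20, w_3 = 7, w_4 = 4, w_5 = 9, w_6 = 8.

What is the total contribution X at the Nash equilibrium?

∂u_i/∂x_i = α_i − 1, so lab i contributes w_i if α_i > 1, else 0.
α_i > 1 for i ∈ {1, 2, 4, 5}; NE contributions (14, 20, 0, 4, 9, 0), X = 47.

47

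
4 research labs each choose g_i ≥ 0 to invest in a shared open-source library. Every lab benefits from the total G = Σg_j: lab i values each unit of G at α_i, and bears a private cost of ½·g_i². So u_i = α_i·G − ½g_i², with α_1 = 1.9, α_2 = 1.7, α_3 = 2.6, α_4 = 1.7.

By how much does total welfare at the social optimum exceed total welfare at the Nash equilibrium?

Lab i's FOC: ∂u_i/∂g_i = α_i − g_i = 0, so g_i* = α_i.
NE contributions = (1.9, 1.7, 2.6, 1.7); G = 7.9.
W^NE = (Σα)·G − ½Σα_i² = 7.9² − ½·16.15 = 54.335.
Planner sets g_i = Σα_j = 7.9 for every i, so G^SO = 4·7.9 = 31.6.
W^SO = (Σα)·G^SO − ½·4·(Σα)² = (4/2)·7.9² = 124.82.
Deadweight loss = W^SO − W^NE = 70.485.

70.485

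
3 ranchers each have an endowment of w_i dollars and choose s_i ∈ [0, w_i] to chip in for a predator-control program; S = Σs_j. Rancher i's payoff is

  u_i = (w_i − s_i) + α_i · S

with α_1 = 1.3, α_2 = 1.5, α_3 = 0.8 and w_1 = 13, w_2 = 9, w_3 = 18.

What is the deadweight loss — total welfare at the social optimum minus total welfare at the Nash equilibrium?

46.8

∂u_i/∂s_i = α_i − 1, so rancher i contributes w_i if α_i > 1, else 0.
α_i > 1 for i ∈ {1, 2}; NE contributions (13, 9, 0), S = 22.
W^NE = Σw_i − S^NE + (Σα_i)·S^NE = 40 + 2.6·22 = 97.2.
Planner: ∂(Σu_j)/∂s_i = Σα_j − 1 = 2.6 > 0, so everyone contributes w_i; S^SO = 40, W^SO = 40 + 2.6·40 = 144.
Deadweight loss = 46.8.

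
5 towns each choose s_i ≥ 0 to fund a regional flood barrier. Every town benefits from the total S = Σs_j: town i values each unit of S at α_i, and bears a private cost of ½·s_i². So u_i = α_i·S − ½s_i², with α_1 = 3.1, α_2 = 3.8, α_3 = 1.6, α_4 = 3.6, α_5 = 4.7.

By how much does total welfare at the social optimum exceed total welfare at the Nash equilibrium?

454.19

Town i's FOC: ∂u_i/∂s_i = α_i − s_i = 0, so s_i* = α_i.
NE contributions = (3.1, 3.8, 1.6, 3.6, 4.7); S = 16.8.
W^NE = (Σα)·S − ½Σα_i² = 16.8² − ½·61.66 = 251.41.
Planner sets s_i = Σα_j = 16.8 for every i, so S^SO = 5·16.8 = 84.
W^SO = (Σα)·S^SO − ½·5·(Σα)² = (5/2)·16.8² = 705.6.
Deadweight loss = W^SO − W^NE = 454.19.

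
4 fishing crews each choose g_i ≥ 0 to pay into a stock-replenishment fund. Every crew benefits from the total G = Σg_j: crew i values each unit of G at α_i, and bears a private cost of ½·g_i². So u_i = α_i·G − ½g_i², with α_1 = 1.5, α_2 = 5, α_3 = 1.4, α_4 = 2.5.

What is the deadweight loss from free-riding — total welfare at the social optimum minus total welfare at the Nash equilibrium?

Crew i's FOC: ∂u_i/∂g_i = α_i − g_i = 0, so g_i* = α_i.
NE contributions = (1.5, 5, 1.4, 2.5); G = 10.4.
W^NE = (Σα)·G − ½Σα_i² = 10.4² − ½·35.46 = 90.43.
Planner sets g_i = Σα_j = 10.4 for every i, so G^SO = 4·10.4 = 41.6.
W^SO = (Σα)·G^SO − ½·4·(Σα)² = (4/2)·10.4² = 216.32.
Deadweight loss = W^SO − W^NE = 125.89.

125.89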